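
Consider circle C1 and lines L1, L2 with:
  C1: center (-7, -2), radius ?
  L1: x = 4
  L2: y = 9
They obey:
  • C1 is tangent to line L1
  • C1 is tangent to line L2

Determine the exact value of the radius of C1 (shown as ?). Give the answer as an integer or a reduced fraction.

1. [C1‖L1]  r_C1² − 121 = 0  ⇒  r_C1 = 11 (r>0 drops 1)
2. [C1‖L2]  r_C1² − 121 = 0  ⇒  r_C1 = 11 (r>0 drops 1)

11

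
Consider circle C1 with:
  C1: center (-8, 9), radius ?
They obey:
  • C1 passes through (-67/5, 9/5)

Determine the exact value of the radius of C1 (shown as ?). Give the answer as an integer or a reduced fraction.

1. [C1∋P]  r_C1² − 81 = 0  ⇒  r_C1 = 9 (r>0 drops 1)

9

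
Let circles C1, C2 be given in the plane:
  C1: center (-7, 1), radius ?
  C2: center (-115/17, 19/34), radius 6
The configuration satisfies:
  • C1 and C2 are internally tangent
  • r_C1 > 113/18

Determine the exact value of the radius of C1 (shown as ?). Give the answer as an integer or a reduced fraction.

13/2

1. [int C1,C2]  r_C1² − 12r_C1 + 143/4 = 0  ⇒  r_C1 = 11/2 or 13/2
2. given r_C1 > 113/18: keep 13/2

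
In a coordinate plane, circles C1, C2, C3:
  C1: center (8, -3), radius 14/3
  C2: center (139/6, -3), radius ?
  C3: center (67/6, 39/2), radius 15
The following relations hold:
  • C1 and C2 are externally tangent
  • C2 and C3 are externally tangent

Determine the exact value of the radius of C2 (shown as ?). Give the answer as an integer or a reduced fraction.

21/2

1. [ext C1·C2]  r_C2² + (28/3)r_C2 − 833/4 = 0  ⇒  r_C2 = 21/2 (r>0 drops 1)
2. [ext C2·C3]  r_C2² + 30r_C2 − 1701/4 = 0  ⇒  r_C2 = 21/2 (r>0 drops 1)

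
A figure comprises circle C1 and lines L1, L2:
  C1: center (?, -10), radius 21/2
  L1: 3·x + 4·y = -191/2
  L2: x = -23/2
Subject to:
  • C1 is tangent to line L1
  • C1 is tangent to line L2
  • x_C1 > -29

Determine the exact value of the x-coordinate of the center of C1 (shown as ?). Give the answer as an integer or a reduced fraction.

-1

1. [C1‖L1]  x_C1² + 37x_C1 + 36 = 0  ⇒  x_C1 = -36 or -1
2. [C1‖L2]  x_C1² + 23x_C1 + 22 = 0  ⇒  x_C1 = -22 or -1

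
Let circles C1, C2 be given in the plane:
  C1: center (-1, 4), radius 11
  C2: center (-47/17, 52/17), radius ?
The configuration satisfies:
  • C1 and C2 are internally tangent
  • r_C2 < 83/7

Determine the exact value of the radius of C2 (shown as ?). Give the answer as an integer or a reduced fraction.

1. [int C1,C2]  r_C2² − 22r_C2 + 117 = 0  ⇒  r_C2 = 9 or 13
2. given r_C2 < 83/7: keep 9

9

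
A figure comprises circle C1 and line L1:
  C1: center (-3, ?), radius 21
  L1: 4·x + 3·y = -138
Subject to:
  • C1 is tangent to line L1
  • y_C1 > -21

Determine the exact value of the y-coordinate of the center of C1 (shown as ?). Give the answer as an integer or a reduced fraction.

-7

1. [C1‖L1]  y_C1² + 84y_C1 + 539 = 0  ⇒  y_C1 = -77 or -7
2. given y_C1 > -21: keep -7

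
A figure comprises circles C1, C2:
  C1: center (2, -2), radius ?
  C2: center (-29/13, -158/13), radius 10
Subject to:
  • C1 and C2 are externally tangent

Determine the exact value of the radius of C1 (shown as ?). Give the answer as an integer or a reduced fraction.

1. [ext C1·C2]  r_C1² + 20r_C1 − 21 = 0  ⇒  r_C1 = 1 (r>0 drops 1)

1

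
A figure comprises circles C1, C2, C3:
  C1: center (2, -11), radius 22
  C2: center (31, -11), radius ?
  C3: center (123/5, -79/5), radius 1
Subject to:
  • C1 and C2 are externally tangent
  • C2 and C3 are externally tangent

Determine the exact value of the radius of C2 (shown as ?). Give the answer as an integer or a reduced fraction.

7

1. [ext C1·C2]  r_C2² + 44r_C2 − 357 = 0  ⇒  r_C2 = 7 (r>0 drops 1)
2. [ext C2·C3]  r_C2² + 2r_C2 − 63 = 0  ⇒  r_C2 = 7 (r>0 drops 1)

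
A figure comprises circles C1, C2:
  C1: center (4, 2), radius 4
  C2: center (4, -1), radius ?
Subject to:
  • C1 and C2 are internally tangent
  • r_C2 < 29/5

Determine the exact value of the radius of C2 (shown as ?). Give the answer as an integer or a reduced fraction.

1. [int C1,C2]  r_C2² − 8r_C2 + 7 = 0  ⇒  r_C2 = 1 or 7
2. given r_C2 < 29/5: keep 1

1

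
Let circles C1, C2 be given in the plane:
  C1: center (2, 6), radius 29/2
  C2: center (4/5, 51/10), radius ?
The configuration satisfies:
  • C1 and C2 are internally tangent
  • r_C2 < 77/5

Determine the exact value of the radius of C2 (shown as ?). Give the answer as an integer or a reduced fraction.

13

1. [int C1,C2]  r_C2² − 29r_C2 + 208 = 0  ⇒  r_C2 = 13 or 16
2. given r_C2 < 77/5: keep 13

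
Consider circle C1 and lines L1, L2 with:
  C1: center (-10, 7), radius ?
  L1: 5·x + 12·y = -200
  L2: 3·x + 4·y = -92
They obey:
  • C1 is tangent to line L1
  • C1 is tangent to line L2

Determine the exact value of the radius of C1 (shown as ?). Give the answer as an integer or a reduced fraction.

1. [C1‖L1]  r_C1² − 324 = 0  ⇒  r_C1 = 18 (r>0 drops 1)
2. [C1‖L2]  r_C1² − 324 = 0  ⇒  r_C1 = 18 (r>0 drops 1)

18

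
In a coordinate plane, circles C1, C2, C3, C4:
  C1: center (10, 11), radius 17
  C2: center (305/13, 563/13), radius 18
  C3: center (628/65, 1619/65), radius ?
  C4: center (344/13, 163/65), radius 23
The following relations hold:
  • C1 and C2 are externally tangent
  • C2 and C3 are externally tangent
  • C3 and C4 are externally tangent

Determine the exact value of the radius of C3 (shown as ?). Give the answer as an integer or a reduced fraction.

5

1. [ext C2·C3]  r_C3² + 36r_C3 − 205 = 0  ⇒  r_C3 = 5 (r>0 drops 1)
2. [ext C3·C4]  r_C3² + 46r_C3 − 255 = 0  ⇒  r_C3 = 5 (r>0 drops 1)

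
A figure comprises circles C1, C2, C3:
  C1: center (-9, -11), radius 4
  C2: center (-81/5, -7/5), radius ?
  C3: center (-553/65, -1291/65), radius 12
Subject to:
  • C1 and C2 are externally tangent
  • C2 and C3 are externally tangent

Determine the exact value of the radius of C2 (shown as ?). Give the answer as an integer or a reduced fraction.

1. [ext C1·C2]  r_C2² + 8r_C2 − 128 = 0  ⇒  r_C2 = 8 (r>0 drops 1)
2. [ext C2·C3]  r_C2² + 24r_C2 − 256 = 0  ⇒  r_C2 = 8 (r>0 drops 1)

8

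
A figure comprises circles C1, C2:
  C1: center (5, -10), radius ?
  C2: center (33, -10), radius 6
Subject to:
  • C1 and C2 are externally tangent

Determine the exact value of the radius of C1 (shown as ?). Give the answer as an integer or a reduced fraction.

1. [ext C1·C2]  r_C1² + 12r_C1 − 748 = 0  ⇒  r_C1 = 22 (r>0 drops 1)

22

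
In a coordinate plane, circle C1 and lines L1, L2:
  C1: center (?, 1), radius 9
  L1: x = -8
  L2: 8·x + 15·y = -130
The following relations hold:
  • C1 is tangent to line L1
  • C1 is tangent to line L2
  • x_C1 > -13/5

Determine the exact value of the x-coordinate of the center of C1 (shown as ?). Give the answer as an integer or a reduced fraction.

1. [C1‖L1]  x_C1² + 16x_C1 − 17 = 0  ⇒  x_C1 = -17 or 1
2. [C1‖L2]  x_C1² + (145/4)x_C1 − 149/4 = 0  ⇒  x_C1 = -149/4 or 1

1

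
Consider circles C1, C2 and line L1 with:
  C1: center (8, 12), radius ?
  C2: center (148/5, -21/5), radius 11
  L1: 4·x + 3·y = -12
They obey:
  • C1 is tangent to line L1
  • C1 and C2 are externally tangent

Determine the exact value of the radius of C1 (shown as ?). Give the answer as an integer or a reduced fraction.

1. [C1‖L1]  r_C1² − 256 = 0  ⇒  r_C1 = 16 (r>0 drops 1)
2. [ext C1·C2]  r_C1² + 22r_C1 − 608 = 0  ⇒  r_C1 = 16 (r>0 drops 1)

16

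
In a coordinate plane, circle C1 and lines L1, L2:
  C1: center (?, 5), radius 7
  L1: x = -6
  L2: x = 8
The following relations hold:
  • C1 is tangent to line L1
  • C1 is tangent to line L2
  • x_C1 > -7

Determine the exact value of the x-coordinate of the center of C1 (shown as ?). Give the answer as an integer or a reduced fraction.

1. [C1‖L1]  x_C1² + 12x_C1 − 13 = 0  ⇒  x_C1 = -13 or 1
2. [C1‖L2]  x_C1² − 16x_C1 + 15 = 0  ⇒  x_C1 = 1 or 15

1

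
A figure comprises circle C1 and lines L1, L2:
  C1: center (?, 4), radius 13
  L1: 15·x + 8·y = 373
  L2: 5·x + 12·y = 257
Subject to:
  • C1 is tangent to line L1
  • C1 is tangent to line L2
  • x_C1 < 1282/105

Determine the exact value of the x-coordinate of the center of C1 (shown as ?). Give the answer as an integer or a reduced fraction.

8

1. [C1‖L1]  x_C1² − (682/15)x_C1 + 4496/15 = 0  ⇒  x_C1 = 8 or 562/15
2. [C1‖L2]  x_C1² − (418/5)x_C1 + 3024/5 = 0  ⇒  x_C1 = 8 or 378/5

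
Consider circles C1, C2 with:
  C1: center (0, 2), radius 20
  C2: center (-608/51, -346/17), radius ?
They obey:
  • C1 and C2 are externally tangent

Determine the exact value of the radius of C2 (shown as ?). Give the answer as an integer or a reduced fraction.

1. [ext C1·C2]  r_C2² + 40r_C2 − 2176/9 = 0  ⇒  r_C2 = 16/3 (r>0 drops 1)

16/3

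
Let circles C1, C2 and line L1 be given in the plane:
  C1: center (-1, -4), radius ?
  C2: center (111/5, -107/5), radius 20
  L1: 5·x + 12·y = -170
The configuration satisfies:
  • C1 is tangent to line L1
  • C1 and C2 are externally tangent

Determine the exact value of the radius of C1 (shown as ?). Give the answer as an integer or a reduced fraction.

1. [C1‖L1]  r_C1² − 81 = 0  ⇒  r_C1 = 9 (r>0 drops 1)
2. [ext C1·C2]  r_C1² + 40r_C1 − 441 = 0  ⇒  r_C1 = 9 (r>0 drops 1)

9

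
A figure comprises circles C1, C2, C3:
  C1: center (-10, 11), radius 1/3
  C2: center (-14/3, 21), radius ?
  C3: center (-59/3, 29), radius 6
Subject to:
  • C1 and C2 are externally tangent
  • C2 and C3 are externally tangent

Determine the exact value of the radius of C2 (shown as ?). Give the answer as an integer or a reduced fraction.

11

1. [ext C1·C2]  r_C2² + (2/3)r_C2 − 385/3 = 0  ⇒  r_C2 = 11 (r>0 drops 1)
2. [ext C2·C3]  r_C2² + 12r_C2 − 253 = 0  ⇒  r_C2 = 11 (r>0 drops 1)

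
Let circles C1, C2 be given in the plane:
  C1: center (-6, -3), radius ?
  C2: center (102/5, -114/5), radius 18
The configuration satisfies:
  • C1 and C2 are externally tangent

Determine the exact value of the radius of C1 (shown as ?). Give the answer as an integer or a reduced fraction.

15

1. [ext C1·C2]  r_C1² + 36r_C1 − 765 = 0  ⇒  r_C1 = 15 (r>0 drops 1)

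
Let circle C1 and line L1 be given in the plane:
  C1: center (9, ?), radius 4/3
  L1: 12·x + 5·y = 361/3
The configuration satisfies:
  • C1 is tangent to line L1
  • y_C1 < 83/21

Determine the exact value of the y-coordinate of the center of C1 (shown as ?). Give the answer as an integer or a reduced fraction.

-1

1. [C1‖L1]  y_C1² − (74/15)y_C1 − 89/15 = 0  ⇒  y_C1 = -1 or 89/15
2. given y_C1 < 83/21: keep -1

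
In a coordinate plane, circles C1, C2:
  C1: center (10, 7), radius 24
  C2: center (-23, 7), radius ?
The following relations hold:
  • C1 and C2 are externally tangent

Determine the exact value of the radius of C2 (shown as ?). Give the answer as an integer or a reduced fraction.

1. [ext C1·C2]  r_C2² + 48r_C2 − 513 = 0  ⇒  r_C2 = 9 (r>0 drops 1)

9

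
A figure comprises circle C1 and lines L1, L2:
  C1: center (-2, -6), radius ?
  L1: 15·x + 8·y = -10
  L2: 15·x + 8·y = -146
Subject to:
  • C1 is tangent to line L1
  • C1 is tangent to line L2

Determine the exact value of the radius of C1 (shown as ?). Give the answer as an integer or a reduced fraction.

1. [C1‖L1]  r_C1² − 16 = 0  ⇒  r_C1 = 4 (r>0 drops 1)
2. [C1‖L2]  r_C1² − 16 = 0  ⇒  r_C1 = 4 (r>0 drops 1)

4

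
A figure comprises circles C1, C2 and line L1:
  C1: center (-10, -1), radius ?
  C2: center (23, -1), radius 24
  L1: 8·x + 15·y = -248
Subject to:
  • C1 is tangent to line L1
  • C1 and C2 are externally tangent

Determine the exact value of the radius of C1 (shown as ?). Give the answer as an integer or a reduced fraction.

9

1. [C1‖L1]  r_C1² − 81 = 0  ⇒  r_C1 = 9 (r>0 drops 1)
2. [ext C1·C2]  r_C1² + 48r_C1 − 513 = 0  ⇒  r_C1 = 9 (r>0 drops 1)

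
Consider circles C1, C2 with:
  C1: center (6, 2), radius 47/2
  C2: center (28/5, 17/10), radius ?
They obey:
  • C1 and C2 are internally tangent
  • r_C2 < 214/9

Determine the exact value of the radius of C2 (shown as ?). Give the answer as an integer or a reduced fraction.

23

1. [int C1,C2]  r_C2² − 47r_C2 + 552 = 0  ⇒  r_C2 = 23 or 24
2. given r_C2 < 214/9: keep 23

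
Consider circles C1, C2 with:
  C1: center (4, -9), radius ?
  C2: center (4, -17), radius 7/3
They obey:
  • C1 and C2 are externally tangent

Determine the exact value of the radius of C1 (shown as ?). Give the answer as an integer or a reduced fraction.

17/3

1. [ext C1·C2]  r_C1² + (14/3)r_C1 − 527/9 = 0  ⇒  r_C1 = 17/3 (r>0 drops 1)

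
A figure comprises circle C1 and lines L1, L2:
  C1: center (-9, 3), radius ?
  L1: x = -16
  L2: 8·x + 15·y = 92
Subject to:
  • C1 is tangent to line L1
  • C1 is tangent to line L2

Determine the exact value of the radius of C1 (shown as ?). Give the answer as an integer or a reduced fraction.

1. [C1‖L1]  r_C1² − 49 = 0  ⇒  r_C1 = 7 (r>0 drops 1)
2. [C1‖L2]  r_C1² − 49 = 0  ⇒  r_C1 = 7 (r>0 drops 1)

7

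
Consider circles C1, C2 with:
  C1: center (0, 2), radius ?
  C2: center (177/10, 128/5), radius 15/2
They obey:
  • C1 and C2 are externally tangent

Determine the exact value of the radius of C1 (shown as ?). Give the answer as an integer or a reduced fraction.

22

1. [ext C1·C2]  r_C1² + 15r_C1 − 814 = 0  ⇒  r_C1 = 22 (r>0 drops 1)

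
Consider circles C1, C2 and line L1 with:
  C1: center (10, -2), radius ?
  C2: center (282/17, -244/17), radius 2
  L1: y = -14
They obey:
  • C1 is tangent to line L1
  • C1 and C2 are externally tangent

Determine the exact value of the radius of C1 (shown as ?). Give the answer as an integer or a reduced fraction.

12

1. [C1‖L1]  r_C1² − 144 = 0  ⇒  r_C1 = 12 (r>0 drops 1)
2. [ext C1·C2]  r_C1² + 4r_C1 − 192 = 0  ⇒  r_C1 = 12 (r>0 drops 1)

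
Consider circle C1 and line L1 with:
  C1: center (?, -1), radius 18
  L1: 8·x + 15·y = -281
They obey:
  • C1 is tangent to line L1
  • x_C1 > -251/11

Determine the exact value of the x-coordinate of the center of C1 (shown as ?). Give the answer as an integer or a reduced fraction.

5

1. [C1‖L1]  x_C1² + (133/2)x_C1 − 715/2 = 0  ⇒  x_C1 = -143/2 or 5
2. given x_C1 > -251/11: keep 5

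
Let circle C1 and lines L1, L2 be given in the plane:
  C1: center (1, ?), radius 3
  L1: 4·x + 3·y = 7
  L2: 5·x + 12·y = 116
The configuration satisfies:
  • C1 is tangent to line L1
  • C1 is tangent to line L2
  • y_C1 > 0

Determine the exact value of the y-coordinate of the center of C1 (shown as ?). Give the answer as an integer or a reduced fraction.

1. [C1‖L1]  y_C1² − 2y_C1 − 24 = 0  ⇒  y_C1 = -4 or 6
2. [C1‖L2]  y_C1² − (37/2)y_C1 + 75 = 0  ⇒  y_C1 = 6 or 25/2

6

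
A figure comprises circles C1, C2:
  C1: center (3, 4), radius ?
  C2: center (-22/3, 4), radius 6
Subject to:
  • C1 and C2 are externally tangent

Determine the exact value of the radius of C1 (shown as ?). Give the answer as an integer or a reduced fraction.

1. [ext C1·C2]  r_C1² + 12r_C1 − 637/9 = 0  ⇒  r_C1 = 13/3 (r>0 drops 1)

13/3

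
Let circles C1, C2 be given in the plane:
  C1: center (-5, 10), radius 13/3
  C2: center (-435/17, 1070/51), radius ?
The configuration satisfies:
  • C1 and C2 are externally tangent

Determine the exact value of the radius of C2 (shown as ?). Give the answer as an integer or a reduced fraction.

1. [ext C1·C2]  r_C2² + (26/3)r_C2 − 1577/3 = 0  ⇒  r_C2 = 19 (r>0 drops 1)

19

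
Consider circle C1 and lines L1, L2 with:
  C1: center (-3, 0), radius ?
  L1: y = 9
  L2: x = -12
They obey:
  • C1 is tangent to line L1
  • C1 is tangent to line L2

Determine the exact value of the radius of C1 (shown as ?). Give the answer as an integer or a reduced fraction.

1. [C1‖L1]  r_C1² − 81 = 0  ⇒  r_C1 = 9 (r>0 drops 1)
2. [C1‖L2]  r_C1² − 81 = 0  ⇒  r_C1 = 9 (r>0 drops 1)

9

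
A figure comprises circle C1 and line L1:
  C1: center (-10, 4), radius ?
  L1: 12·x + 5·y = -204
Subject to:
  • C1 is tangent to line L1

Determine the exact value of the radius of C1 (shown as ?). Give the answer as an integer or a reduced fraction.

8

1. [C1‖L1]  r_C1² − 64 = 0  ⇒  r_C1 = 8 (r>0 drops 1)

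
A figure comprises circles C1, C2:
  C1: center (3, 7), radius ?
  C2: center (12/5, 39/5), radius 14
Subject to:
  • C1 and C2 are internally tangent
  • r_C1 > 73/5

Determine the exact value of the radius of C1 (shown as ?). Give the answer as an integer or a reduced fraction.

1. [int C1,C2]  r_C1² − 28r_C1 + 195 = 0  ⇒  r_C1 = 13 or 15
2. given r_C1 > 73/5: keep 15

15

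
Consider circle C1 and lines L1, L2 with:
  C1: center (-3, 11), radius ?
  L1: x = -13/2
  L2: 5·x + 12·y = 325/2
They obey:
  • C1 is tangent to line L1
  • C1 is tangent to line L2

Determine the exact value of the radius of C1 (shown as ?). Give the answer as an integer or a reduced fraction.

1. [C1‖L1]  r_C1² − 49/4 = 0  ⇒  r_C1 = 7/2 (r>0 drops 1)
2. [C1‖L2]  r_C1² − 49/4 = 0  ⇒  r_C1 = 7/2 (r>0 drops 1)

7/2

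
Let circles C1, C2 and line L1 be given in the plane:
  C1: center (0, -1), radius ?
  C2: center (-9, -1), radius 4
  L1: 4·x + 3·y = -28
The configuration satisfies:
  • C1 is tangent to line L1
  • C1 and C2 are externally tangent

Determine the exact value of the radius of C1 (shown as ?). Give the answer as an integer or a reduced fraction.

5

1. [C1‖L1]  r_C1² − 25 = 0  ⇒  r_C1 = 5 (r>0 drops 1)
2. [ext C1·C2]  r_C1² + 8r_C1 − 65 = 0  ⇒  r_C1 = 5 (r>0 drops 1)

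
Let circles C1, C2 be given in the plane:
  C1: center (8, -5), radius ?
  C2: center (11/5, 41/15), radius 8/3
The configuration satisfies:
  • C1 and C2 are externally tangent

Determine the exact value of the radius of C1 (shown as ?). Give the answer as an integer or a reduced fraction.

1. [ext C1·C2]  r_C1² + (16/3)r_C1 − 259/3 = 0  ⇒  r_C1 = 7 (r>0 drops 1)

7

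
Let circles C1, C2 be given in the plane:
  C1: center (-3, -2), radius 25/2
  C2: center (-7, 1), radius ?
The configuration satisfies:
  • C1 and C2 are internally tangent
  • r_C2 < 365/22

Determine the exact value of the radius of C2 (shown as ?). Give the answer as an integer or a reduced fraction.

15/2

1. [int C1,C2]  r_C2² − 25r_C2 + 525/4 = 0  ⇒  r_C2 = 15/2 or 35/2
2. given r_C2 < 365/22: keep 15/2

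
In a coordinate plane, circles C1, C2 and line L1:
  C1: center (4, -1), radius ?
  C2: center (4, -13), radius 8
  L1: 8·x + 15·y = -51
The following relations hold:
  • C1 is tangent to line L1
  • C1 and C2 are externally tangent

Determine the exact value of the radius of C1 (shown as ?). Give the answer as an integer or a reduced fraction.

4

1. [C1‖L1]  r_C1² − 16 = 0  ⇒  r_C1 = 4 (r>0 drops 1)
2. [ext C1·C2]  r_C1² + 16r_C1 − 80 = 0  ⇒  r_C1 = 4 (r>0 drops 1)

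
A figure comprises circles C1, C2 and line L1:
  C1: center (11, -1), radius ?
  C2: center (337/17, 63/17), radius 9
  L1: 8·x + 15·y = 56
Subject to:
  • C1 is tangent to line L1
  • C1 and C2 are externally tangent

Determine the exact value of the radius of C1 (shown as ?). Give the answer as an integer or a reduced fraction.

1

1. [C1‖L1]  r_C1² − 1 = 0  ⇒  r_C1 = 1 (r>0 drops 1)
2. [ext C1·C2]  r_C1² + 18r_C1 − 19 = 0  ⇒  r_C1 = 1 (r>0 drops 1)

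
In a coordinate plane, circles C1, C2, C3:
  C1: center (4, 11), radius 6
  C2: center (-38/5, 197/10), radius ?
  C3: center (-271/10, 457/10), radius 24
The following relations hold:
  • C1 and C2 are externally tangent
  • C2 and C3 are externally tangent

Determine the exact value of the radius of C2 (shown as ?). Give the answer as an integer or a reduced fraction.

17/2

1. [ext C1·C2]  r_C2² + 12r_C2 − 697/4 = 0  ⇒  r_C2 = 17/2 (r>0 drops 1)
2. [ext C2·C3]  r_C2² + 48r_C2 − 1921/4 = 0  ⇒  r_C2 = 17/2 (r>0 drops 1)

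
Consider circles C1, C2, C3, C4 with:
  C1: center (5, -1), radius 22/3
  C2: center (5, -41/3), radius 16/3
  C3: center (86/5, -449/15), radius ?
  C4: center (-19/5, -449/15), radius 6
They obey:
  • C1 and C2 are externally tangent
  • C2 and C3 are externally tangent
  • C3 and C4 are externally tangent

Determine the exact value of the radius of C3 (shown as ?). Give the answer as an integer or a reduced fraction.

1. [ext C2·C3]  r_C3² + (32/3)r_C3 − 385 = 0  ⇒  r_C3 = 15 (r>0 drops 1)
2. [ext C3·C4]  r_C3² + 12r_C3 − 405 = 0  ⇒  r_C3 = 15 (r>0 drops 1)

15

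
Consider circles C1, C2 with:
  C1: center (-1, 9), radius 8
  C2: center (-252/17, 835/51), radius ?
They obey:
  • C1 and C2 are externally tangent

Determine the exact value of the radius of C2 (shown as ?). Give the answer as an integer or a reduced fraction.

1. [ext C1·C2]  r_C2² + 16r_C2 − 1633/9 = 0  ⇒  r_C2 = 23/3 (r>0 drops 1)

23/3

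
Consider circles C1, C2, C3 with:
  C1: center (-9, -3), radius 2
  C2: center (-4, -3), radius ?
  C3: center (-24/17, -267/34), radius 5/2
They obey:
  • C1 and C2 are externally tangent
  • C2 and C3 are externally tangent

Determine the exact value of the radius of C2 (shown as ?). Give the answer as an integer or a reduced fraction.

1. [ext C1·C2]  r_C2² + 4r_C2 − 21 = 0  ⇒  r_C2 = 3 (r>0 drops 1)
2. [ext C2·C3]  r_C2² + 5r_C2 − 24 = 0  ⇒  r_C2 = 3 (r>0 drops 1)

3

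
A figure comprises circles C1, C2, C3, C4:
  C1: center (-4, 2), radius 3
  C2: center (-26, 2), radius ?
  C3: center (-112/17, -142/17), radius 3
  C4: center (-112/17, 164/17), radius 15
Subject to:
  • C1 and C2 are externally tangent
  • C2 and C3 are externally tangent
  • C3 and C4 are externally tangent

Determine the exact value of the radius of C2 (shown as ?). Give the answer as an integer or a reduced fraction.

1. [ext C1·C2]  r_C2² + 6r_C2 − 475 = 0  ⇒  r_C2 = 19 (r>0 drops 1)
2. [ext C2·C3]  r_C2² + 6r_C2 − 475 = 0  ⇒  r_C2 = 19 (r>0 drops 1)

19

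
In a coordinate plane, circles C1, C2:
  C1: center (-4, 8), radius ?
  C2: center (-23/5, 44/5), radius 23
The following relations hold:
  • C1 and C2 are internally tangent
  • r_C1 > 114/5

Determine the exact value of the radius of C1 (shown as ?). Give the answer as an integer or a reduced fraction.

1. [int C1,C2]  r_C1² − 46r_C1 + 528 = 0  ⇒  r_C1 = 22 or 24
2. given r_C1 > 114/5: keep 24

24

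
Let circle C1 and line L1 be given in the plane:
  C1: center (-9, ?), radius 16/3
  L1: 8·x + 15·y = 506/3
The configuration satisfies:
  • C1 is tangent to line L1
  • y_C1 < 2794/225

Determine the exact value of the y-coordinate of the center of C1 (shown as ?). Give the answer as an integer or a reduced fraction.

10

1. [C1‖L1]  y_C1² − (1444/45)y_C1 + 1988/9 = 0  ⇒  y_C1 = 10 or 994/45
2. given y_C1 < 2794/225: keep 10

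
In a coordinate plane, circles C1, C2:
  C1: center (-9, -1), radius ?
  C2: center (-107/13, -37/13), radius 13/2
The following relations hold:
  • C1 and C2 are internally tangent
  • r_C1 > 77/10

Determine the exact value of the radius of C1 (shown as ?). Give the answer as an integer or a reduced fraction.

1. [int C1,C2]  r_C1² − 13r_C1 + 153/4 = 0  ⇒  r_C1 = 9/2 or 17/2
2. given r_C1 > 77/10: keep 17/2

17/2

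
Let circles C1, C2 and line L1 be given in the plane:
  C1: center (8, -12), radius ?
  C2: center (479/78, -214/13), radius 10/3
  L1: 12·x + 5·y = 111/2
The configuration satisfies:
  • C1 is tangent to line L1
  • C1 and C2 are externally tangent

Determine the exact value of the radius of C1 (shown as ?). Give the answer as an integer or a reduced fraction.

1. [C1‖L1]  r_C1² − 9/4 = 0  ⇒  r_C1 = 3/2 (r>0 drops 1)
2. [ext C1·C2]  r_C1² + (20/3)r_C1 − 49/4 = 0  ⇒  r_C1 = 3/2 (r>0 drops 1)

3/2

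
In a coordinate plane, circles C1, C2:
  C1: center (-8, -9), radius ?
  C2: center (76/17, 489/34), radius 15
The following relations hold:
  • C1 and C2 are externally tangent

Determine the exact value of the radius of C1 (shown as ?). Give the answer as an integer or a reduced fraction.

23/2

1. [ext C1·C2]  r_C1² + 30r_C1 − 1909/4 = 0  ⇒  r_C1 = 23/2 (r>0 drops 1)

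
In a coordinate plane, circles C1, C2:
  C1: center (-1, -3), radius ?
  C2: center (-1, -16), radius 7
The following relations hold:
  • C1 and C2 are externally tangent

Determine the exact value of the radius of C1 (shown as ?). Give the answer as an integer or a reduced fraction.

6

1. [ext C1·C2]  r_C1² + 14r_C1 − 120 = 0  ⇒  r_C1 = 6 (r>0 drops 1)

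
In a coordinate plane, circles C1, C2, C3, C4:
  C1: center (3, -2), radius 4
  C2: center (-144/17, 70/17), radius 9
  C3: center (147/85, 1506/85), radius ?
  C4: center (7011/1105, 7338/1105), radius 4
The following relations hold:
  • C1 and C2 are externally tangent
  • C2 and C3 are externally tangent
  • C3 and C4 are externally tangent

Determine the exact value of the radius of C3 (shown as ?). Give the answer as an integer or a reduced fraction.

1. [ext C2·C3]  r_C3² + 18r_C3 − 208 = 0  ⇒  r_C3 = 8 (r>0 drops 1)
2. [ext C3·C4]  r_C3² + 8r_C3 − 128 = 0  ⇒  r_C3 = 8 (r>0 drops 1)

8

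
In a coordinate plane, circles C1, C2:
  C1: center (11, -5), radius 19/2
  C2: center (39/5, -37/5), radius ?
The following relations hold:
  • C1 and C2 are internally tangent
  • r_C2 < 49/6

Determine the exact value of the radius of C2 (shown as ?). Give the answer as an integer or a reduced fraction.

11/2

1. [int C1,C2]  r_C2² − 19r_C2 + 297/4 = 0  ⇒  r_C2 = 11/2 or 27/2
2. given r_C2 < 49/6: keep 11/2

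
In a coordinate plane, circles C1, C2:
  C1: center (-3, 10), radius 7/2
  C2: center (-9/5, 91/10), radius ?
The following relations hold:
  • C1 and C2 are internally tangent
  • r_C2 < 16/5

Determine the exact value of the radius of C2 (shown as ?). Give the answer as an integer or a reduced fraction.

1. [int C1,C2]  r_C2² − 7r_C2 + 10 = 0  ⇒  r_C2 = 2 or 5
2. given r_C2 < 16/5: keep 2

2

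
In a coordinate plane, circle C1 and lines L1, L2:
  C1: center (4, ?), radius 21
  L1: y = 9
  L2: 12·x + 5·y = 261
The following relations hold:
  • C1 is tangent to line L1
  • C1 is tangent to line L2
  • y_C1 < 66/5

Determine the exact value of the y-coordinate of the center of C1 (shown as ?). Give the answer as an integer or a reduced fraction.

1. [C1‖L1]  y_C1² − 18y_C1 − 360 = 0  ⇒  y_C1 = -12 or 30
2. [C1‖L2]  y_C1² − (426/5)y_C1 − 5832/5 = 0  ⇒  y_C1 = -12 or 486/5

-12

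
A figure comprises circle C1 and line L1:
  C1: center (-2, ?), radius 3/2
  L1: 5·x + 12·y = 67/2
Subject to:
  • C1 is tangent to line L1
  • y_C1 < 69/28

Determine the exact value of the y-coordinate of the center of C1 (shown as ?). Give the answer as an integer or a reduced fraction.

2

1. [C1‖L1]  y_C1² − (29/4)y_C1 + 21/2 = 0  ⇒  y_C1 = 2 or 21/4
2. given y_C1 < 69/28: keep 2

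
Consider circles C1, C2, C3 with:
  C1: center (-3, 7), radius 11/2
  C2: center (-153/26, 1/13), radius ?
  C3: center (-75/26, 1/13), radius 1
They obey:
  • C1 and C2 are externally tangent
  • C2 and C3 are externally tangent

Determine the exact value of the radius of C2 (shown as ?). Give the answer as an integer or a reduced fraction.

1. [ext C1·C2]  r_C2² + 11r_C2 − 26 = 0  ⇒  r_C2 = 2 (r>0 drops 1)
2. [ext C2·C3]  r_C2² + 2r_C2 − 8 = 0  ⇒  r_C2 = 2 (r>0 drops 1)

2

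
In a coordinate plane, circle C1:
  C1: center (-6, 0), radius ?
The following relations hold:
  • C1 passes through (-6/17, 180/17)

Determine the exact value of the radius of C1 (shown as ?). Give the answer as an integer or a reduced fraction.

12

1. [C1∋P]  r_C1² − 144 = 0  ⇒  r_C1 = 12 (r>0 drops 1)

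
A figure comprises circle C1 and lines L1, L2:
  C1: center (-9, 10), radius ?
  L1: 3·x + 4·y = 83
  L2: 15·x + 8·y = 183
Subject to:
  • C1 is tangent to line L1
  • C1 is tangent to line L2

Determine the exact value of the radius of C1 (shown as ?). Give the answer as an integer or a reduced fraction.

14

1. [C1‖L1]  r_C1² − 196 = 0  ⇒  r_C1 = 14 (r>0 drops 1)
2. [C1‖L2]  r_C1² − 196 = 0  ⇒  r_C1 = 14 (r>0 drops 1)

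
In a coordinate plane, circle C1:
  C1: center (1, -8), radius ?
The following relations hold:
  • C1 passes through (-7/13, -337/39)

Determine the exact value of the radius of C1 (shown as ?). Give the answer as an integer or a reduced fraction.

5/3

1. [C1∋P]  r_C1² − 25/9 = 0  ⇒  r_C1 = 5/3 (r>0 drops 1)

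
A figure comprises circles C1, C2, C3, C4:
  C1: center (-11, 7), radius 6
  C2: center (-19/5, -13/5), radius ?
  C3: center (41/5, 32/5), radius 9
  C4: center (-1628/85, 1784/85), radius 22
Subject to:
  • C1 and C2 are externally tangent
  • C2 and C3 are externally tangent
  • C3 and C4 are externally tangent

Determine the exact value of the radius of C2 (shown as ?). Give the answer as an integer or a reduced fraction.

6

1. [ext C1·C2]  r_C2² + 12r_C2 − 108 = 0  ⇒  r_C2 = 6 (r>0 drops 1)
2. [ext C2·C3]  r_C2² + 18r_C2 − 144 = 0  ⇒  r_C2 = 6 (r>0 drops 1)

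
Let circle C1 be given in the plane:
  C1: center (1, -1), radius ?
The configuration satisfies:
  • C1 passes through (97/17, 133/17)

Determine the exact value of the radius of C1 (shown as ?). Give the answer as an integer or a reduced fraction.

1. [C1∋P]  r_C1² − 100 = 0  ⇒  r_C1 = 10 (r>0 drops 1)

10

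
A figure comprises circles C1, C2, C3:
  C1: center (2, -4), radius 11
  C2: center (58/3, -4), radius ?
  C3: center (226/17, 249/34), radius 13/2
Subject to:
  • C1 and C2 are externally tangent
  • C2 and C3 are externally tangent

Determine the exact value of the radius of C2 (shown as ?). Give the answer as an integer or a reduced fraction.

1. [ext C1·C2]  r_C2² + 22r_C2 − 1615/9 = 0  ⇒  r_C2 = 19/3 (r>0 drops 1)
2. [ext C2·C3]  r_C2² + 13r_C2 − 1102/9 = 0  ⇒  r_C2 = 19/3 (r>0 drops 1)

19/3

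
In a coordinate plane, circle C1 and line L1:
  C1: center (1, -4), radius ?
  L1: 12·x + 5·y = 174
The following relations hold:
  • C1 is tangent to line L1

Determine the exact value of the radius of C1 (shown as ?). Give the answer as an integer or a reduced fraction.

14

1. [C1‖L1]  r_C1² − 196 = 0  ⇒  r_C1 = 14 (r>0 drops 1)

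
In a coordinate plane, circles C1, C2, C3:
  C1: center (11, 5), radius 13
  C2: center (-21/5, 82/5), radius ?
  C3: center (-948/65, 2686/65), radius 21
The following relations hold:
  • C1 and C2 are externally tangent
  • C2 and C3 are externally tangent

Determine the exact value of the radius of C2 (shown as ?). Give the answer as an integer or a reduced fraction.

1. [ext C1·C2]  r_C2² + 26r_C2 − 192 = 0  ⇒  r_C2 = 6 (r>0 drops 1)
2. [ext C2·C3]  r_C2² + 42r_C2 − 288 = 0  ⇒  r_C2 = 6 (r>0 drops 1)

6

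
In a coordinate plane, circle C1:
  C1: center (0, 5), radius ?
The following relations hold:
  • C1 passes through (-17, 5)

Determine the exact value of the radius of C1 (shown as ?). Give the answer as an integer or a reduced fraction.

1. [C1∋P]  r_C1² − 289 = 0  ⇒  r_C1 = 17 (r>0 drops 1)

17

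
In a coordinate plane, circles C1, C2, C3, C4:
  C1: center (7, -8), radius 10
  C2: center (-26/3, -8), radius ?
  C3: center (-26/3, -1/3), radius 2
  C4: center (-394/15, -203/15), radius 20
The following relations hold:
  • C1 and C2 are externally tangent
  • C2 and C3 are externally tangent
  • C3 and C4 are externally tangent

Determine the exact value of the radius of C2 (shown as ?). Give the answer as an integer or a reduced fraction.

17/3

1. [ext C1·C2]  r_C2² + 20r_C2 − 1309/9 = 0  ⇒  r_C2 = 17/3 (r>0 drops 1)
2. [ext C2·C3]  r_C2² + 4r_C2 − 493/9 = 0  ⇒  r_C2 = 17/3 (r>0 drops 1)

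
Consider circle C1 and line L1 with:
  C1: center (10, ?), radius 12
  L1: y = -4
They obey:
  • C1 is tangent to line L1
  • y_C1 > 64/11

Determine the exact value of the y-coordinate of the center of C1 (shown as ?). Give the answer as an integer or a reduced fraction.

1. [C1‖L1]  y_C1² + 8y_C1 − 128 = 0  ⇒  y_C1 = -16 or 8
2. given y_C1 > 64/11: keep 8

8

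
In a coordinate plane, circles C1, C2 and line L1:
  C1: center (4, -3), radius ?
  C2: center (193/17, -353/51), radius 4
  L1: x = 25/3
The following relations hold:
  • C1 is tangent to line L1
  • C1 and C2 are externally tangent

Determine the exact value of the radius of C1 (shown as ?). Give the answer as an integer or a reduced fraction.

1. [C1‖L1]  r_C1² − 169/9 = 0  ⇒  r_C1 = 13/3 (r>0 drops 1)
2. [ext C1·C2]  r_C1² + 8r_C1 − 481/9 = 0  ⇒  r_C1 = 13/3 (r>0 drops 1)

13/3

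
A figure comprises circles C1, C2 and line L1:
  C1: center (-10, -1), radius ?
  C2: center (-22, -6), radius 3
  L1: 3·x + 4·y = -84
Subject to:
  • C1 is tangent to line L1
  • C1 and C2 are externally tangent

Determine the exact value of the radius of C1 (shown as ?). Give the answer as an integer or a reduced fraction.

10

1. [C1‖L1]  r_C1² − 100 = 0  ⇒  r_C1 = 10 (r>0 drops 1)
2. [ext C1·C2]  r_C1² + 6r_C1 − 160 = 0  ⇒  r_C1 = 10 (r>0 drops 1)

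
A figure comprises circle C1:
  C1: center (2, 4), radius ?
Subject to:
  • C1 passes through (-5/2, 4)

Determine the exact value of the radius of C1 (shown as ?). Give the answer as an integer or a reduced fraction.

1. [C1∋P]  r_C1² − 81/4 = 0  ⇒  r_C1 = 9/2 (r>0 drops 1)

9/2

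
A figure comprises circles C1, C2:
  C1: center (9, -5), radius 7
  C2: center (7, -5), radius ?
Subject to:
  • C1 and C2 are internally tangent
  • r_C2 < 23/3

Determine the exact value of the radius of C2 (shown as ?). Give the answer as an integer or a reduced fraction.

1. [int C1,C2]  r_C2² − 14r_C2 + 45 = 0  ⇒  r_C2 = 5 or 9
2. given r_C2 < 23/3: keep 5

5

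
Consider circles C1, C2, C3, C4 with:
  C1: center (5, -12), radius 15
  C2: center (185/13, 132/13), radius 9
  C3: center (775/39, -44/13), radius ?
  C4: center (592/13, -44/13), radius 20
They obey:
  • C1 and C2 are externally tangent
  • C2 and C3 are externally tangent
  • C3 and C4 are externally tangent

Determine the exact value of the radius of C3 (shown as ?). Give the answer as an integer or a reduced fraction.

17/3

1. [ext C2·C3]  r_C3² + 18r_C3 − 1207/9 = 0  ⇒  r_C3 = 17/3 (r>0 drops 1)
2. [ext C3·C4]  r_C3² + 40r_C3 − 2329/9 = 0  ⇒  r_C3 = 17/3 (r>0 drops 1)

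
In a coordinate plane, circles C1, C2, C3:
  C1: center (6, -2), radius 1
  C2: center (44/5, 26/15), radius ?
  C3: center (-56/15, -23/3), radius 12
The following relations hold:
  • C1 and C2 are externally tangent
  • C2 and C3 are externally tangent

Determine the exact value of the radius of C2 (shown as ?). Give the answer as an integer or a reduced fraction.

1. [ext C1·C2]  r_C2² + 2r_C2 − 187/9 = 0  ⇒  r_C2 = 11/3 (r>0 drops 1)
2. [ext C2·C3]  r_C2² + 24r_C2 − 913/9 = 0  ⇒  r_C2 = 11/3 (r>0 drops 1)

11/3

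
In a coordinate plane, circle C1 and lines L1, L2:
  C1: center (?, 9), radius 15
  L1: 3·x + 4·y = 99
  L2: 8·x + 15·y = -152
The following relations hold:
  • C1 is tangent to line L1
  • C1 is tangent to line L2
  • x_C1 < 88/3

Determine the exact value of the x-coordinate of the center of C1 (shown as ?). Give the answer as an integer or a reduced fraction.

1. [C1‖L1]  x_C1² − 42x_C1 − 184 = 0  ⇒  x_C1 = -4 or 46
2. [C1‖L2]  x_C1² + (287/4)x_C1 + 271 = 0  ⇒  x_C1 = -271/4 or -4

-4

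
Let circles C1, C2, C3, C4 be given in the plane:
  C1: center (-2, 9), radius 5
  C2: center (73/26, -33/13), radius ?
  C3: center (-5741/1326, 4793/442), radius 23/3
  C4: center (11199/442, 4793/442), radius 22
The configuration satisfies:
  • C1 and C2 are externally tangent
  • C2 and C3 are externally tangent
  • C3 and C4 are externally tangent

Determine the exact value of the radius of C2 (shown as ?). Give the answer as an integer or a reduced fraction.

1. [ext C1·C2]  r_C2² + 10r_C2 − 525/4 = 0  ⇒  r_C2 = 15/2 (r>0 drops 1)
2. [ext C2·C3]  r_C2² + (46/3)r_C2 − 685/4 = 0  ⇒  r_C2 = 15/2 (r>0 drops 1)

15/2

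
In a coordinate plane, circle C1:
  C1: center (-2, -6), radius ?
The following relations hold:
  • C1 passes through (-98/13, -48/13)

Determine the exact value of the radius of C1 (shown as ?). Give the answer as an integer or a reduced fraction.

1. [C1∋P]  r_C1² − 36 = 0  ⇒  r_C1 = 6 (r>0 drops 1)

6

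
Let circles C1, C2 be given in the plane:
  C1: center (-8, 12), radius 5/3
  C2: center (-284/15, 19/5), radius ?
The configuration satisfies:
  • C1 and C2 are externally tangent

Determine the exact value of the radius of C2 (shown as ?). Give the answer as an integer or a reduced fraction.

1. [ext C1·C2]  r_C2² + (10/3)r_C2 − 184 = 0  ⇒  r_C2 = 12 (r>0 drops 1)

12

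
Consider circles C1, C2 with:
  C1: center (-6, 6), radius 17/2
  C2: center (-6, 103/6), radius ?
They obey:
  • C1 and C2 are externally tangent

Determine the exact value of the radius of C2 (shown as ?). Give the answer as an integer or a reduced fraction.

1. [ext C1·C2]  r_C2² + 17r_C2 − 472/9 = 0  ⇒  r_C2 = 8/3 (r>0 drops 1)

8/3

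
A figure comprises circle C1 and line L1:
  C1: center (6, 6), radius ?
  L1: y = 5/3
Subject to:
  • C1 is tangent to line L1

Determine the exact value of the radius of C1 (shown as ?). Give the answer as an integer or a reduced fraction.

1. [C1‖L1]  r_C1² − 169/9 = 0  ⇒  r_C1 = 13/3 (r>0 drops 1)

13/3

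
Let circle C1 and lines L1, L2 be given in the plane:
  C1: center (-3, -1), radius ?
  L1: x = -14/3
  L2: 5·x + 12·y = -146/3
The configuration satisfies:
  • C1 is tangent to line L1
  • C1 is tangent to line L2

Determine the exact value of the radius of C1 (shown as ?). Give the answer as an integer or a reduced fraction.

5/3

1. [C1‖L1]  r_C1² − 25/9 = 0  ⇒  r_C1 = 5/3 (r>0 drops 1)
2. [C1‖L2]  r_C1² − 25/9 = 0  ⇒  r_C1 = 5/3 (r>0 drops 1)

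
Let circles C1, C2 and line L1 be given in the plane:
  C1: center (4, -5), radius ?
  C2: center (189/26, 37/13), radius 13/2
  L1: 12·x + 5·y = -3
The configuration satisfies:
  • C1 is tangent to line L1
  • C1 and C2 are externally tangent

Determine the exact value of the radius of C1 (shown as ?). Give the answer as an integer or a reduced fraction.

2

1. [C1‖L1]  r_C1² − 4 = 0  ⇒  r_C1 = 2 (r>0 drops 1)
2. [ext C1·C2]  r_C1² + 13r_C1 − 30 = 0  ⇒  r_C1 = 2 (r>0 drops 1)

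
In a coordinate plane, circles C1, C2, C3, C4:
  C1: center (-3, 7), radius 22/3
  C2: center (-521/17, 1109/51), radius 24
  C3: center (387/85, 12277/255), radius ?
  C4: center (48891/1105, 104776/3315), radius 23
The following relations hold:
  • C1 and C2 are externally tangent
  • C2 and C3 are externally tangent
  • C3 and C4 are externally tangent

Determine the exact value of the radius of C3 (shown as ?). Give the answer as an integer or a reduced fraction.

20

1. [ext C2·C3]  r_C3² + 48r_C3 − 1360 = 0  ⇒  r_C3 = 20 (r>0 drops 1)
2. [ext C3·C4]  r_C3² + 46r_C3 − 1320 = 0  ⇒  r_C3 = 20 (r>0 drops 1)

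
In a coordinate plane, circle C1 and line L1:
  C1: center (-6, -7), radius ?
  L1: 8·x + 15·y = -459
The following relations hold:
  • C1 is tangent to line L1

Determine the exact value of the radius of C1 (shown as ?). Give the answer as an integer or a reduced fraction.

18

1. [C1‖L1]  r_C1² − 324 = 0  ⇒  r_C1 = 18 (r>0 drops 1)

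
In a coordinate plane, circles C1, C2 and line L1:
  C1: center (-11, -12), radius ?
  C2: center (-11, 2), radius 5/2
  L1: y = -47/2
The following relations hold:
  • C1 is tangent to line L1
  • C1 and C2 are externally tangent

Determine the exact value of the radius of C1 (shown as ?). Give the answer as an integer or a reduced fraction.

23/2

1. [C1‖L1]  r_C1² − 529/4 = 0  ⇒  r_C1 = 23/2 (r>0 drops 1)
2. [ext C1·C2]  r_C1² + 5r_C1 − 759/4 = 0  ⇒  r_C1 = 23/2 (r>0 drops 1)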